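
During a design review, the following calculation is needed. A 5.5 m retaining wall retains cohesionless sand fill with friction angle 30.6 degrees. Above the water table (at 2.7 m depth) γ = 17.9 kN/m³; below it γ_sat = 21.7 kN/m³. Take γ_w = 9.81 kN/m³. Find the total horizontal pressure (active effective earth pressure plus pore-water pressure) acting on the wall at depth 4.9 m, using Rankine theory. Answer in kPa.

K_a = (1 − sin φ)/(1 + sin φ) = 0.3253.
γ' = 21.7 − 9.81 = 11.89 kN/m³.
Effective vertical stress at 4.9 m: σ'_v = 17.9×2.7 + 11.89×2.20 = 74.49 kPa.
σ'_h = K_a σ'_v = 0.3253 × 74.49 = 24.23 kPa; u = γ_w × 2.20 = 21.58 kPa.
Total σ_h = 24.23 + 21.58 = 45.82 kPa.

45.8 kPa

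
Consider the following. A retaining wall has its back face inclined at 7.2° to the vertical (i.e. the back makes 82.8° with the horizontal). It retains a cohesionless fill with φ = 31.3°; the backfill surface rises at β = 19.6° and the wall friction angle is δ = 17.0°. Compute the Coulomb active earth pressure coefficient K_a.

0.465

K_a = sin²(α+φ) / [sin²α · sin(α−δ) · (1 + √{sin(φ+δ)sin(φ−β) / (sin(α−δ)sin(α+β))})²].
With α = 82.8°, φ = 31.3°, δ = 17.0°, β = 19.6°: K_a = 0.4653.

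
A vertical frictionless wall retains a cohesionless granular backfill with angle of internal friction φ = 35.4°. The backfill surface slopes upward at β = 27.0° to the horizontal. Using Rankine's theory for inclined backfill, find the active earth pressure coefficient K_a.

K_a = cos β · (cos β − √(cos²β − cos²φ)) / (cos β + √(cos²β − cos²φ)).
cos β = 0.8910, cos φ = 0.8151, √(cos²β − cos²φ) = 0.3598.
K_a = 0.8910 × (0.8910 − 0.3598)/(0.8910 + 0.3598) = 0.3784.

0.378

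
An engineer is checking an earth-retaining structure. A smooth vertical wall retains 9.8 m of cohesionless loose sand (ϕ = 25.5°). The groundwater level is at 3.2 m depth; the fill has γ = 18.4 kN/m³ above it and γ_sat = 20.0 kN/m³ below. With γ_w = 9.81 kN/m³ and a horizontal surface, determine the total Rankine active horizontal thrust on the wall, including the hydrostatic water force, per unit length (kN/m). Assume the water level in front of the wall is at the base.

494 kN/m

K_a = tan²(45° − φ/2) = 0.3981.
γ' = 20.0 − 9.81 = 10.19 kN/m³. Depth below WT = 6.6 m.
σ'_h at WT = K_a γ d_w = 23.44 kPa; at base = 23.44 + K_a γ' × 6.6 = 50.21 kPa.
P₁ (0–3.2 m) = ½×23.44×3.2 = 37.50. P₂ (3.2–9.8 m) = ½(23.44+50.21)×6.6 = 243.1.
P_w = ½ γ_w h₂² = 0.5×9.81×6.6² = 213.7. Total = 37.50+243.1+213.7 = 494.2 kN/m.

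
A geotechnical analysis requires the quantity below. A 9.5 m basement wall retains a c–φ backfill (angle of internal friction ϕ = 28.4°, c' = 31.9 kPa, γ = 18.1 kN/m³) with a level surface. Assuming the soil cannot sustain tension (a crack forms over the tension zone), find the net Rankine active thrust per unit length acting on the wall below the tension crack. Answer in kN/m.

41.4 kN/m

K_a = 0.3554; √K_a = 0.5961.
Tension-crack depth z_c = 2c/(γ√K_a) = 2×31.9/(18.1×0.5961) = 5.913 m.
σ_a at base = K_a γ H − 2c√K_a = 0.3554×18.1×9.5 − 2×31.9×0.5961 = 23.07 kPa.
P_a = ½ × 23.07 × (H − z_c) = 0.5×23.07×3.587 = 41.38 kN/m.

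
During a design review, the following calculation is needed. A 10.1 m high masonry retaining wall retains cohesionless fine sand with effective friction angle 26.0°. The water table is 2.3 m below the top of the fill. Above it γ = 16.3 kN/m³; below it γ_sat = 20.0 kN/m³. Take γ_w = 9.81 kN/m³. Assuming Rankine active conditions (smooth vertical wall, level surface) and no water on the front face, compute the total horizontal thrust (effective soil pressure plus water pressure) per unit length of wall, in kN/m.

K_a = tan²(45° − φ/2) = 0.3905.
γ' = 20.0 − 9.81 = 10.19 kN/m³. Depth below WT = 7.8 m.
σ'_h at WT = K_a γ d_w = 14.64 kPa; at base = 14.64 + K_a γ' × 7.8 = 45.67 kPa.
P₁ (0–2.3 m) = ½×14.64×2.3 = 16.83. P₂ (2.3–10.1 m) = ½(14.64+45.67)×7.8 = 235.2.
P_w = ½ γ_w h₂² = 0.5×9.81×7.8² = 298.4. Total = 16.83+235.2+298.4 = 550.5 kN/m.

550 kN/m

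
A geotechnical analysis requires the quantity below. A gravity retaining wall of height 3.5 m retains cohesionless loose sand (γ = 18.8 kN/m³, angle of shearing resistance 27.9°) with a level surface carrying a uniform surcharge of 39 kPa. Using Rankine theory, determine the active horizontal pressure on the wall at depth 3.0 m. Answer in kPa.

K_a = (1 − sin φ)/(1 + sin φ) = 0.3625.
σ_v = γz + q = 18.8 × 3.0 + 39 = 95.40 kPa.
σ_h = K_a σ_v = 0.3625 × 95.40 = 34.58 kPa.

34.6 kPa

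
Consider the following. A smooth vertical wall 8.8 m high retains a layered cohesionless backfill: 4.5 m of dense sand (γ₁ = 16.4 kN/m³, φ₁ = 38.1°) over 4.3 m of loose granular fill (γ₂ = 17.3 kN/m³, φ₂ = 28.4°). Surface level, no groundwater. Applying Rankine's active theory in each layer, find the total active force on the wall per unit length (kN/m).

K_a1 = tan²(45°−38.1°/2) = 0.2368; K_a2 = tan²(45°−28.4°/2) = 0.3554.
Layer 1: σ at base = K_a1 γ₁ h₁ = 17.48 kPa; P₁ = ½×17.48×4.5 = 39.33.
Layer 2: σ_v at top = γ₁h₁ = 73.80; σ_h top = K_a2×73.80 = 26.23; σ_h base = K_a2×(73.80+17.3×4.3) = 52.66.
P₂ = ½(26.23+52.66)×4.3 = 169.6. Total P_a = 39.33+169.6 = 208.9 kN/m.

209 kN/m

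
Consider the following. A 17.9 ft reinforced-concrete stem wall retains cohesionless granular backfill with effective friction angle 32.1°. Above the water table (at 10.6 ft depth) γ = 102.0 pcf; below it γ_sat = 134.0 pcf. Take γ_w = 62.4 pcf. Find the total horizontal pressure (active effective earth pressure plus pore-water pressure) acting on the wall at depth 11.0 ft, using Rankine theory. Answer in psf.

365 psf

K_a = (1 − sin φ)/(1 + sin φ) = 0.3060.
γ' = 134.0 − 62.4 = 71.60 pcf.
Effective vertical stress at 11.0 ft: σ'_v = 102.0×10.6 + 71.60×0.400 = 1110 psf.
σ'_h = K_a σ'_v = 0.3060 × 1110 = 339.6 psf; u = γ_w × 0.400 = 24.96 psf.
Total σ_h = 339.6 + 24.96 = 364.6 psf.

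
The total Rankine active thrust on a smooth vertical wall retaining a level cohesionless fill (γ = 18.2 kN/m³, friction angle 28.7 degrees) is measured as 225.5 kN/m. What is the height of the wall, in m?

K_a = 0.3511. P_a = ½ K_a γ H² ⇒ H = √(2P_a/(K_a γ)).
H = √(2×225.5/(0.3511×18.2)) = 8.401 m.

8.40 m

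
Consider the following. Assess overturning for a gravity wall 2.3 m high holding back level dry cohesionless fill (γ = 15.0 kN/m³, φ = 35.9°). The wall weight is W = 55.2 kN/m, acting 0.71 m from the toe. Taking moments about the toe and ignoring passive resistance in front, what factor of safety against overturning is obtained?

K_a = tan²(45° − 35.9°/2) = 0.2607.
P_a = ½K_aγH² = 0.5×0.2607×15.0×2.3² = 10.34 kN/m, acting at H/3 = 0.7667 m above the base.
Overturning moment M_o = P_a × H/3 = 10.34 × 0.7667 = 7.931.
Resisting moment M_r = W × 0.71 = 55.2 × 0.71 = 39.19.
FS_overturning = M_r/M_o = 39.19/7.931 = 4.942.

4.94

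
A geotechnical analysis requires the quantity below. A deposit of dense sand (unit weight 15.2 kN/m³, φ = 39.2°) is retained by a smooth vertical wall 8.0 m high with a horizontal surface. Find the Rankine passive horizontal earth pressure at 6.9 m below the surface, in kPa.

465 kPa

K_p = (1 + sin φ)/(1 − sin φ) = 4.435.
σ_h = K_p γ z = 4.435 × 15.2 × 6.9 = 465.2 kPa.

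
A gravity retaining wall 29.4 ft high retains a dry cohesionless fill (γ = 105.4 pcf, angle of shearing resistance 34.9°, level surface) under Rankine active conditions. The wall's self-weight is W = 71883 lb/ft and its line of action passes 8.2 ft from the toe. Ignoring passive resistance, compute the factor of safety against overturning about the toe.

K_a = tan²(45° − 34.9°/2) = 0.2721.
P_a = ½K_aγH² = 0.5×0.2721×105.4×29.4² = 12400 lb/ft, acting at H/3 = 9.800 ft above the base.
Overturning moment M_o = P_a × H/3 = 12400 × 9.800 = 121500.
Resisting moment M_r = W × 8.2 = 71883 × 8.2 = 589400.
FS_overturning = M_r/M_o = 589400/121500 = 4.852.

4.85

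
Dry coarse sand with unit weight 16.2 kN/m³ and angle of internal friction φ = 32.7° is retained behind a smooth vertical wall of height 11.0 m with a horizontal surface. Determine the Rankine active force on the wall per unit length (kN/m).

293 kN/m

K_a = tan²(45° − φ/2) = 0.2985.
P_a = ½ K_a γ H² = 0.5 × 0.2985 × 16.2 × 11.0² = 292.6 kN/m.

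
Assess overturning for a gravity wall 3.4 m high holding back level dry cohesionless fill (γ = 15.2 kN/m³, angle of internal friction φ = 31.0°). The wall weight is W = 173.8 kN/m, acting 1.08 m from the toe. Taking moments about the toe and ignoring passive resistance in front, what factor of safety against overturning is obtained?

K_a = tan²(45° − 31.0°/2) = 0.3201.
P_a = ½K_aγH² = 0.5×0.3201×15.2×3.4² = 28.12 kN/m, acting at H/3 = 1.133 m above the base.
Overturning moment M_o = P_a × H/3 = 28.12 × 1.133 = 31.87.
Resisting moment M_r = W × 1.08 = 173.8 × 1.08 = 187.7.
FS_overturning = M_r/M_o = 187.7/31.87 = 5.889.

5.89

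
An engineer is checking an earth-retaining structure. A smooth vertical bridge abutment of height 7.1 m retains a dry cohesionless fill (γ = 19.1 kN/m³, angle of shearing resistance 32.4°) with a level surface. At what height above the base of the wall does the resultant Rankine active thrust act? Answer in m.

K_a = 0.3022.
The pressure distribution is triangular, so the resultant acts at H/3 above the base = 7.1/3 = 2.367 m.

2.37 m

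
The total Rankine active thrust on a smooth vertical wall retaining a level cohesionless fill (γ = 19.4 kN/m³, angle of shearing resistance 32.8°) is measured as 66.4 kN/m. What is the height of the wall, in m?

K_a = 0.2973. P_a = ½ K_a γ H² ⇒ H = √(2P_a/(K_a γ)).
H = √(2×66.4/(0.2973×19.4)) = 4.799 m.

4.80 m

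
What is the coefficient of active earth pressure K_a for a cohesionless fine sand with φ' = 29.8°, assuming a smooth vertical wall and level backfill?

0.336

K_a = tan²(45° − φ/2) = tan²(30.10°) = 0.3360.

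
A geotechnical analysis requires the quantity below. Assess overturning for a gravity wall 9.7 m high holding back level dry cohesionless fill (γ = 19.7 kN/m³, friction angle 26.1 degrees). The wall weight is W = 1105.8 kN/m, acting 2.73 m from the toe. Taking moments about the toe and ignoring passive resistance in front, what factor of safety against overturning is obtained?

2.59

K_a = tan²(45° − 26.1°/2) = 0.3889.
P_a = ½K_aγH² = 0.5×0.3889×19.7×9.7² = 360.5 kN/m, acting at H/3 = 3.233 m above the base.
Overturning moment M_o = P_a × H/3 = 360.5 × 3.233 = 1166.
Resisting moment M_r = W × 2.73 = 1105.8 × 2.73 = 3019.
FS_overturning = M_r/M_o = 3019/1166 = 2.590.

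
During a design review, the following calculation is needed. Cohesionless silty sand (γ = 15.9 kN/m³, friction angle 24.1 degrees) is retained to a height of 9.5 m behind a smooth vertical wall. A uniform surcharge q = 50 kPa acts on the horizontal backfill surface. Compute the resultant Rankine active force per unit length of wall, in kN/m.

501 kN/m

K_a = tan²(45° − φ/2) = 0.4201.
Soil triangle: ½ K_a γ H² = 0.5×0.4201×15.9×9.5² = 301.4 kN/m.
Surcharge rectangle: K_a q H = 0.4201×50×9.5 = 199.6 kN/m.
Total = 301.4 + 199.6 = 501.0 kN/m.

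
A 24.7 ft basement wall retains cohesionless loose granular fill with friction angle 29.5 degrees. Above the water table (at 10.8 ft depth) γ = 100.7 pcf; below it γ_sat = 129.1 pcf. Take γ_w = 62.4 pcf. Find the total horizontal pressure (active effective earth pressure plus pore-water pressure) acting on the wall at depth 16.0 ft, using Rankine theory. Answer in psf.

812 psf

K_a = (1 − sin φ)/(1 + sin φ) = 0.3401.
γ' = 129.1 − 62.4 = 66.70 pcf.
Effective vertical stress at 16.0 ft: σ'_v = 100.7×10.8 + 66.70×5.20 = 1434 psf.
σ'_h = K_a σ'_v = 0.3401 × 1434 = 487.8 psf; u = γ_w × 5.20 = 324.5 psf.
Total σ_h = 487.8 + 324.5 = 812.3 psf.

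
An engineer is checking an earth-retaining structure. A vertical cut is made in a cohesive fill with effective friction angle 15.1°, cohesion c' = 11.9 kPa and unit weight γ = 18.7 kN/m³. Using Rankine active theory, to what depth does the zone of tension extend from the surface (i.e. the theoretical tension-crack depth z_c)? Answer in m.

1.66 m

K_a = tan²(45° − 15.1°/2) = 0.5867; √K_a = 0.7659.
The active pressure is zero where K_a γ z = 2c√K_a, so z_c = 2c/(γ√K_a) = 2×11.9/(18.7×0.7659) = 1.662 m.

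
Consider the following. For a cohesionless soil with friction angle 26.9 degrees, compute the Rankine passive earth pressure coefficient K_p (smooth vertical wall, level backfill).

K_p = (1 + sin φ)/(1 − sin φ) = tan²(45° + 26.9°/2) = 2.653.

2.65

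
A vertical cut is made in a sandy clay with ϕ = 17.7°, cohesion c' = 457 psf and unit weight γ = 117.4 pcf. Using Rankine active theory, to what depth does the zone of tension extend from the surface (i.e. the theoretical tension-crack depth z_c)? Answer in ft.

K_a = tan²(45° − 17.7°/2) = 0.5337; √K_a = 0.7306.
The active pressure is zero where K_a γ z = 2c√K_a, so z_c = 2c/(γ√K_a) = 2×457/(117.4×0.7306) = 10.66 ft.

10.7 ft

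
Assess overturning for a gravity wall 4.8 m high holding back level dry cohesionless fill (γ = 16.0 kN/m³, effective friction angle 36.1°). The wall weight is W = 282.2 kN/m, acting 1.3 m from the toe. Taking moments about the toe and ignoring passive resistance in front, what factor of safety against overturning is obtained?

K_a = tan²(45° − 36.1°/2) = 0.2585.
P_a = ½K_aγH² = 0.5×0.2585×16.0×4.8² = 47.65 kN/m, acting at H/3 = 1.600 m above the base.
Overturning moment M_o = P_a × H/3 = 47.65 × 1.600 = 76.23.
Resisting moment M_r = W × 1.3 = 282.2 × 1.3 = 366.9.
FS_overturning = M_r/M_o = 366.9/76.23 = 4.812.

4.81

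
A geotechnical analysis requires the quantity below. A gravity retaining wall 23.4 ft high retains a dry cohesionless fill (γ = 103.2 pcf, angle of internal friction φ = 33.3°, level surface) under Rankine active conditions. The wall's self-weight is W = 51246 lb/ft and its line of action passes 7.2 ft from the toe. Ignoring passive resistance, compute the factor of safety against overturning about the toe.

5.75

K_a = tan²(45° − 33.3°/2) = 0.2911.
P_a = ½K_aγH² = 0.5×0.2911×103.2×23.4² = 8226 lb/ft, acting at H/3 = 7.800 ft above the base.
Overturning moment M_o = P_a × H/3 = 8226 × 7.800 = 64160.
Resisting moment M_r = W × 7.2 = 51246 × 7.2 = 369000.
FS_overturning = M_r/M_o = 369000/64160 = 5.751.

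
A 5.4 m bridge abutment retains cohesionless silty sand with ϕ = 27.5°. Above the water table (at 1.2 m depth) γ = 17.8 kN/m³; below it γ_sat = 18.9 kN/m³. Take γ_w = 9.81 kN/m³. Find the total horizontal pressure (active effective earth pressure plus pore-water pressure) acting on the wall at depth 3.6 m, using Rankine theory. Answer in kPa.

39.4 kPa

K_a = (1 − sin φ)/(1 + sin φ) = 0.3682.
γ' = 18.9 − 9.81 = 9.090 kN/m³.
Effective vertical stress at 3.6 m: σ'_v = 17.8×1.2 + 9.090×2.40 = 43.18 kPa.
σ'_h = K_a σ'_v = 0.3682 × 43.18 = 15.90 kPa; u = γ_w × 2.40 = 23.54 kPa.
Total σ_h = 15.90 + 23.54 = 39.44 kPa.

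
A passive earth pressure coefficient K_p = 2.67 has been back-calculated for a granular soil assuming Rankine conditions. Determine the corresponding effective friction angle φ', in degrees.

27.1°

K_p = (1+sin φ)/(1−sin φ) ⇒ sin φ = (K_p − 1)/(K_p + 1) = 0.4550.
φ = arcsin(0.4550) = 27.07°.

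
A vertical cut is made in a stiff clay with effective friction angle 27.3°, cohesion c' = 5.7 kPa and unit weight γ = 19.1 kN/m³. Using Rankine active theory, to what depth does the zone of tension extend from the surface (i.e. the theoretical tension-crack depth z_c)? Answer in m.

0.980 m

K_a = tan²(45° − 27.3°/2) = 0.3711; √K_a = 0.6092.
The active pressure is zero where K_a γ z = 2c√K_a, so z_c = 2c/(γ√K_a) = 2×5.7/(19.1×0.6092) = 0.9797 m.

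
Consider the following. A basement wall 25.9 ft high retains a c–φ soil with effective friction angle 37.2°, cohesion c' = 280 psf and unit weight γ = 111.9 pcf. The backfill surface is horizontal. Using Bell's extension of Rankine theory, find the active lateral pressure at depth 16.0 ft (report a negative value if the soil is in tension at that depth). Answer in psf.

163 psf

K_a = (1 − sin φ)/(1 + sin φ) = 0.2464.
σ_a = K_a γ z − 2c√K_a = 0.2464×111.9×16.0 − 2×280×0.4964 = 163.2 psf.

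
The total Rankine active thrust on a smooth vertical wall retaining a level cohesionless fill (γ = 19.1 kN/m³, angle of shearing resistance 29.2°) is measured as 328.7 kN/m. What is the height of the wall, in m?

10.00 m

K_a = 0.3442. P_a = ½ K_a γ H² ⇒ H = √(2P_a/(K_a γ)).
H = √(2×328.7/(0.3442×19.1)) = 10.000 m.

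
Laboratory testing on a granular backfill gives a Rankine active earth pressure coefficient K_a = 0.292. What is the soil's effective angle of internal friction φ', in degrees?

K_a = tan²(45° − φ/2) ⇒ 45° − φ/2 = arctan(√0.292) = 28.39°.
φ = 2(45° − 28.39°) = 33.23°.

33.2°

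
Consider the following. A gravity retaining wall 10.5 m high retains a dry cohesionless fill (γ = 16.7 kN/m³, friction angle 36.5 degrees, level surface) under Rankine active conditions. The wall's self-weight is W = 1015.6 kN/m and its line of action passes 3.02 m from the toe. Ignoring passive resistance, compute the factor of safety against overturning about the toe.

3.75

K_a = tan²(45° − 36.5°/2) = 0.2541.
P_a = ½K_aγH² = 0.5×0.2541×16.7×10.5² = 233.9 kN/m, acting at H/3 = 3.500 m above the base.
Overturning moment M_o = P_a × H/3 = 233.9 × 3.500 = 818.6.
Resisting moment M_r = W × 3.02 = 1015.6 × 3.02 = 3067.
FS_overturning = M_r/M_o = 3067/818.6 = 3.747.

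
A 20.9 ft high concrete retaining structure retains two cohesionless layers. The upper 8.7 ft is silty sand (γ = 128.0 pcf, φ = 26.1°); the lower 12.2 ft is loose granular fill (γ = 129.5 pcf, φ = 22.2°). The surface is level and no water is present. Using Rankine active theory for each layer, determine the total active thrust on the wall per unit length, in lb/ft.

12400 lb/ft

K_a1 = tan²(45°−26.1°/2) = 0.3889; K_a2 = tan²(45°−22.2°/2) = 0.4515.
Layer 1: σ at base = K_a1 γ₁ h₁ = 433.1 psf; P₁ = ½×433.1×8.7 = 1884.
Layer 2: σ_v at top = γ₁h₁ = 1114; σ_h top = K_a2×1114 = 502.8; σ_h base = K_a2×(1114+129.5×12.2) = 1216.
P₂ = ½(502.8+1216)×12.2 = 10490. Total P_a = 1884+10490 = 12370 lb/ft.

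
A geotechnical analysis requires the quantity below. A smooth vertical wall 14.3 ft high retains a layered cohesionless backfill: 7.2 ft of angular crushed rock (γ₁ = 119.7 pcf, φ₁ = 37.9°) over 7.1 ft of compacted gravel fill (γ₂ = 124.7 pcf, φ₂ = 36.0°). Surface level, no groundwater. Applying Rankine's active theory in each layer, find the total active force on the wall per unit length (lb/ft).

3150 lb/ft

K_a1 = tan²(45°−37.9°/2) = 0.2389; K_a2 = tan²(45°−36.0°/2) = 0.2596.
Layer 1: σ at base = K_a1 γ₁ h₁ = 205.9 psf; P₁ = ½×205.9×7.2 = 741.3.
Layer 2: σ_v at top = γ₁h₁ = 861.8; σ_h top = K_a2×861.8 = 223.7; σ_h base = K_a2×(861.8+124.7×7.1) = 453.6.
P₂ = ½(223.7+453.6)×7.1 = 2405. Total P_a = 741.3+2405 = 3146 lb/ft.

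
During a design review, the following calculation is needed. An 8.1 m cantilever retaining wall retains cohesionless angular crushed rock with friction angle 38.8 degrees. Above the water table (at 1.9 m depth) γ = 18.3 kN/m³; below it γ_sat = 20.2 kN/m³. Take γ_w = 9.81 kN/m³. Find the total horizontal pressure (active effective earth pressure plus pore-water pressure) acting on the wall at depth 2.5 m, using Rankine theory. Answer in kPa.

K_a = (1 − sin φ)/(1 + sin φ) = 0.2296.
γ' = 20.2 − 9.81 = 10.39 kN/m³.
Effective vertical stress at 2.5 m: σ'_v = 18.3×1.9 + 10.39×0.600 = 41.00 kPa.
σ'_h = K_a σ'_v = 0.2296 × 41.00 = 9.413 kPa; u = γ_w × 0.600 = 5.886 kPa.
Total σ_h = 9.413 + 5.886 = 15.30 kPa.

15.3 kPa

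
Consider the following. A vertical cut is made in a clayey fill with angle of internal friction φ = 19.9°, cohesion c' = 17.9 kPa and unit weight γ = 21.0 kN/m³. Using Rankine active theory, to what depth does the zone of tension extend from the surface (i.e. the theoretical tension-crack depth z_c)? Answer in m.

2.43 m

K_a = tan²(45° − 19.9°/2) = 0.4921; √K_a = 0.7015.
The active pressure is zero where K_a γ z = 2c√K_a, so z_c = 2c/(γ√K_a) = 2×17.9/(21.0×0.7015) = 2.430 m.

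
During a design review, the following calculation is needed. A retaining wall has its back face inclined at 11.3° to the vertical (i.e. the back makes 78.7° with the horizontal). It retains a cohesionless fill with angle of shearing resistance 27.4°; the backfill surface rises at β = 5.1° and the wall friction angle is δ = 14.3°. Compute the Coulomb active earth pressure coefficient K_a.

0.454

K_a = sin²(α+φ) / [sin²α · sin(α−δ) · (1 + √{sin(φ+δ)sin(φ−β) / (sin(α−δ)sin(α+β))})²].
With α = 78.7°, φ = 27.4°, δ = 14.3°, β = 5.1°: K_a = 0.4544.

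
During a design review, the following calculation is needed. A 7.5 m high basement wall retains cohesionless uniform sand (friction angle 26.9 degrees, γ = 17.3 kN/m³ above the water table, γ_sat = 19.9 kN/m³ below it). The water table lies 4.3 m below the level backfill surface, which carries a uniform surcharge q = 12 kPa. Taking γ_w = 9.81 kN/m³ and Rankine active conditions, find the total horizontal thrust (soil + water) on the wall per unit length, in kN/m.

254 kN/m

K_a = tan²(45° − φ/2) = 0.3770.
γ' = 19.9 − 9.81 = 10.09 kN/m³. h₂ = H − d_w = 3.2 m.
σ'_h: at surface K_a·q = 4.524; at WT K_a(q+γd_w) = 32.57; at base K_a(q+γd_w+γ'h₂) = 44.74 kPa.
P₁ = ½(4.524+32.57)×4.3 = 79.75; P₂ = ½(32.57+44.74)×3.2 = 123.7; P_w = ½γ_w h₂² = 50.23.
Total = 79.75+123.7+50.23 = 253.7 kN/m.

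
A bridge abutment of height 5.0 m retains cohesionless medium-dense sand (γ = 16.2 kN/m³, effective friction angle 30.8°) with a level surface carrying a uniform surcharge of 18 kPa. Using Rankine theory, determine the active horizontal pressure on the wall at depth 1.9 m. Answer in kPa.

K_a = (1 − sin φ)/(1 + sin φ) = 0.3227.
σ_v = γz + q = 16.2 × 1.9 + 18 = 48.78 kPa.
σ_h = K_a σ_v = 0.3227 × 48.78 = 15.74 kPa.

15.7 kPa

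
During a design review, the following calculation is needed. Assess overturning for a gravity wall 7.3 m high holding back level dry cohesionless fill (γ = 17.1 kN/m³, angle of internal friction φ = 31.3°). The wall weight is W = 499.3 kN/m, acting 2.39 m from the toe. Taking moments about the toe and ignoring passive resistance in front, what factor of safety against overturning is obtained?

K_a = tan²(45° − 31.3°/2) = 0.3162.
P_a = ½K_aγH² = 0.5×0.3162×17.1×7.3² = 144.1 kN/m, acting at H/3 = 2.433 m above the base.
Overturning moment M_o = P_a × H/3 = 144.1 × 2.433 = 350.6.
Resisting moment M_r = W × 2.39 = 499.3 × 2.39 = 1193.
FS_overturning = M_r/M_o = 1193/350.6 = 3.404.

3.40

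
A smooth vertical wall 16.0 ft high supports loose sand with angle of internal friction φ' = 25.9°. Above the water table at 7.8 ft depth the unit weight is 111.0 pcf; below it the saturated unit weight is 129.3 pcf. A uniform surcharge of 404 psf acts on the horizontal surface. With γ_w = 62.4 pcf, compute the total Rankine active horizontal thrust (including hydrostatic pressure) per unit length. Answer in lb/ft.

9620 lb/ft

K_a = tan²(45° − φ/2) = 0.3920.
γ' = 129.3 − 62.4 = 66.90 pcf. h₂ = H − d_w = 8.2 ft.
σ'_h: at surface K_a·q = 158.4; at WT K_a(q+γd_w) = 497.7; at base K_a(q+γd_w+γ'h₂) = 712.8 psf.
P₁ = ½(158.4+497.7)×7.8 = 2559; P₂ = ½(497.7+712.8)×8.2 = 4963; P_w = ½γ_w h₂² = 2098.
Total = 2559+4963+2098 = 9620 lb/ft.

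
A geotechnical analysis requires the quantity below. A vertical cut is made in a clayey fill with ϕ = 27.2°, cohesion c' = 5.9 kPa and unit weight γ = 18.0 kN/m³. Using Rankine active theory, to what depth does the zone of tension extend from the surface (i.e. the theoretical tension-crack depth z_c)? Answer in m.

1.07 m

K_a = tan²(45° − 27.2°/2) = 0.3726; √K_a = 0.6104.
The active pressure is zero where K_a γ z = 2c√K_a, so z_c = 2c/(γ√K_a) = 2×5.9/(18.0×0.6104) = 1.074 m.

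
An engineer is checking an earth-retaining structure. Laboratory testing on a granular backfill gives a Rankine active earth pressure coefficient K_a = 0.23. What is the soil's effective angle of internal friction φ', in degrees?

K_a = tan²(45° − φ/2) ⇒ 45° − φ/2 = arctan(√0.23) = 25.62°.
φ = 2(45° − 25.62°) = 38.76°.

38.8°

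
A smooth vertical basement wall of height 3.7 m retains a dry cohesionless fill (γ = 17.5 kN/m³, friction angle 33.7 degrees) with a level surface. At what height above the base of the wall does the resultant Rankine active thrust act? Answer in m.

K_a = 0.2863.
The pressure distribution is triangular, so the resultant acts at H/3 above the base = 3.7/3 = 1.233 m.

1.23 m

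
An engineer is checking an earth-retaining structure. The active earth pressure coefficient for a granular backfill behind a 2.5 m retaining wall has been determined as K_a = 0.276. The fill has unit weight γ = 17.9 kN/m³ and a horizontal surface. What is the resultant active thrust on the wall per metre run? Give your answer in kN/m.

P = ½ K_a γ H² = 0.5 × 0.276 × 17.9 × 2.5² = 15.44 kN/m.

15.4 kN/m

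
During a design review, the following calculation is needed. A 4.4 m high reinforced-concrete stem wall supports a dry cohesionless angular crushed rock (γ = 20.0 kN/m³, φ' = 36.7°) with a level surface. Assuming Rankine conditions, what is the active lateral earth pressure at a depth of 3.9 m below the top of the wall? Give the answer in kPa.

19.6 kPa

K_a = (1 − sin φ)/(1 + sin φ) = 0.2519.
σ_h = K_a γ z = 0.2519 × 20.0 × 3.9 = 19.64 kPa.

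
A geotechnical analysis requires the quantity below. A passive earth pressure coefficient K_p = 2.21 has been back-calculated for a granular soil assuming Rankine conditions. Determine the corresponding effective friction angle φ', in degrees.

22.1°

K_p = (1+sin φ)/(1−sin φ) ⇒ sin φ = (K_p − 1)/(K_p + 1) = 0.3769.
φ = arcsin(0.3769) = 22.14°.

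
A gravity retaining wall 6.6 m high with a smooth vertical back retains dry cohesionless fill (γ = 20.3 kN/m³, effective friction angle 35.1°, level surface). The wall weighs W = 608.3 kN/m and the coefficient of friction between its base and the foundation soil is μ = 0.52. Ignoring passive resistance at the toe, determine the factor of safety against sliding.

2.65

K_a = tan²(45° − 35.1°/2) = 0.2698.
P_a = ½K_aγH² = 0.5×0.2698×20.3×6.6² = 119.3 kN/m, acting at H/3 = 2.200 m above the base.
FS_sliding = μW / P_a = 0.52×608.3 / 119.3 = 2.651.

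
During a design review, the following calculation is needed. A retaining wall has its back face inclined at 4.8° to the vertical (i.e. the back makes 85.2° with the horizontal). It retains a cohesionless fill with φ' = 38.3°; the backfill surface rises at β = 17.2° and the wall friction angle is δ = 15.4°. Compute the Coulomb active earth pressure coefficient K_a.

K_a = sin²(α+φ) / [sin²α · sin(α−δ) · (1 + √{sin(φ+δ)sin(φ−β) / (sin(α−δ)sin(α+β))})²].
With α = 85.2°, φ = 38.3°, δ = 15.4°, β = 17.2°: K_a = 0.3056.

0.306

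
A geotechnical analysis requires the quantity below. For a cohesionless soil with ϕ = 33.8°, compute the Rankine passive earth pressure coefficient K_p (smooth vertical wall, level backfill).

3.51

K_p = (1 + sin φ)/(1 − sin φ) = tan²(45° + 33.8°/2) = 3.508.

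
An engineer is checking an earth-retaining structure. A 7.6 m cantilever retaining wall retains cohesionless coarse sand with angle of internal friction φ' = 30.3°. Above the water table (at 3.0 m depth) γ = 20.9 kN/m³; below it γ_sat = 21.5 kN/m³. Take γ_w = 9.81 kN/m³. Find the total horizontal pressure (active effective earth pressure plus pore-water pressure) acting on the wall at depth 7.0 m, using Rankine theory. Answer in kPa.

K_a = (1 − sin φ)/(1 + sin φ) = 0.3293.
γ' = 21.5 − 9.81 = 11.69 kN/m³.
Effective vertical stress at 7.0 m: σ'_v = 20.9×3.0 + 11.69×4.00 = 109.5 kPa.
σ'_h = K_a σ'_v = 0.3293 × 109.5 = 36.05 kPa; u = γ_w × 4.00 = 39.24 kPa.
Total σ_h = 36.05 + 39.24 = 75.29 kPa.

75.3 kPa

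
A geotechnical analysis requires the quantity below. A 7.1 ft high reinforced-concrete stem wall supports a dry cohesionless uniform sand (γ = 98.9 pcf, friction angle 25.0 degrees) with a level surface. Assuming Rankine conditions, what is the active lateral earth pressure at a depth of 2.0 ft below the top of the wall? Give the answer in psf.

K_a = (1 − sin φ)/(1 + sin φ) = 0.4059.
σ_h = K_a γ z = 0.4059 × 98.9 × 2.0 = 80.28 psf.

80.3 psf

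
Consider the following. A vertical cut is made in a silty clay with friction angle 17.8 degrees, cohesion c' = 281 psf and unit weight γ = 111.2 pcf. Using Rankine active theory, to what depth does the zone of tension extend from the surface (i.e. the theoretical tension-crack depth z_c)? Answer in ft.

6.93 ft

K_a = tan²(45° − 17.8°/2) = 0.5318; √K_a = 0.7292.
The active pressure is zero where K_a γ z = 2c√K_a, so z_c = 2c/(γ√K_a) = 2×281/(111.2×0.7292) = 6.931 ft.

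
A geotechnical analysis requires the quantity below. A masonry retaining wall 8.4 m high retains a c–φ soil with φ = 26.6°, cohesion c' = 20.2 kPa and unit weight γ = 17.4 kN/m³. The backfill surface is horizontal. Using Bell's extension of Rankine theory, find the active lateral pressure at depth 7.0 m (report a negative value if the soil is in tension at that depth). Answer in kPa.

K_a = (1 − sin φ)/(1 + sin φ) = 0.3814.
σ_a = K_a γ z − 2c√K_a = 0.3814×17.4×7.0 − 2×20.2×0.6176 = 21.51 kPa.

21.5 kPa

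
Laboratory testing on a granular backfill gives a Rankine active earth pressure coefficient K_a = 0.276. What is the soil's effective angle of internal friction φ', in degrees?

34.6°

K_a = tan²(45° − φ/2) ⇒ 45° − φ/2 = arctan(√0.276) = 27.72°.
φ = 2(45° − 27.72°) = 34.57°.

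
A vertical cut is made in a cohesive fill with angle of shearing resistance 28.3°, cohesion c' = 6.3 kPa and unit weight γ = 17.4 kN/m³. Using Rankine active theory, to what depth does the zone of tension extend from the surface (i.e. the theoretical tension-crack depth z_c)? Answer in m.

1.21 m

K_a = tan²(45° − 28.3°/2) = 0.3568; √K_a = 0.5973.
The active pressure is zero where K_a γ z = 2c√K_a, so z_c = 2c/(γ√K_a) = 2×6.3/(17.4×0.5973) = 1.212 m.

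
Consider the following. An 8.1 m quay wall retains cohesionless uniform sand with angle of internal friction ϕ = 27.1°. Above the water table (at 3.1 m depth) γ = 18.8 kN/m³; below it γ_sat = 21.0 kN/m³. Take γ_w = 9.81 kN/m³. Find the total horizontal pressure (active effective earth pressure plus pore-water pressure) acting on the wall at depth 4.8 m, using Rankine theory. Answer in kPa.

K_a = (1 − sin φ)/(1 + sin φ) = 0.3741.
γ' = 21.0 − 9.81 = 11.19 kN/m³.
Effective vertical stress at 4.8 m: σ'_v = 18.8×3.1 + 11.19×1.70 = 77.30 kPa.
σ'_h = K_a σ'_v = 0.3741 × 77.30 = 28.92 kPa; u = γ_w × 1.70 = 16.68 kPa.
Total σ_h = 28.92 + 16.68 = 45.59 kPa.

45.6 kPa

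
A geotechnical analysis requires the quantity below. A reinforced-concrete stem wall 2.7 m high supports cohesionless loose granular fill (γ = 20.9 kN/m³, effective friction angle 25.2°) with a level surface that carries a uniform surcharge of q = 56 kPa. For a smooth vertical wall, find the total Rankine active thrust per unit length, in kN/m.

K_a = tan²(45° − φ/2) = 0.4027.
Soil triangle: ½ K_a γ H² = 0.5×0.4027×20.9×2.7² = 30.68 kN/m.
Surcharge rectangle: K_a q H = 0.4027×56×2.7 = 60.89 kN/m.
Total = 30.68 + 60.89 = 91.58 kN/m.

91.6 kN/m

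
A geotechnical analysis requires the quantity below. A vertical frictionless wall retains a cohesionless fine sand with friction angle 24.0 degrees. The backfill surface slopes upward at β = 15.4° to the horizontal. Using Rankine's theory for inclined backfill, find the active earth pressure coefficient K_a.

0.497

K_a = cos β · (cos β − √(cos²β − cos²φ)) / (cos β + √(cos²β − cos²φ)).
cos β = 0.9641, cos φ = 0.9135, √(cos²β − cos²φ) = 0.3081.
K_a = 0.9641 × (0.9641 − 0.3081)/(0.9641 + 0.3081) = 0.4971.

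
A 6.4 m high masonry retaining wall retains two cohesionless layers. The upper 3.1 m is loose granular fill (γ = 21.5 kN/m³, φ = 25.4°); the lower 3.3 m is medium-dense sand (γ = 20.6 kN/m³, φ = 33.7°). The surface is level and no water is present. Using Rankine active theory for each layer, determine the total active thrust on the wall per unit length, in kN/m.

136 kN/m

K_a1 = tan²(45°−25.4°/2) = 0.3996; K_a2 = tan²(45°−33.7°/2) = 0.2863.
Layer 1: σ at base = K_a1 γ₁ h₁ = 26.64 kPa; P₁ = ½×26.64×3.1 = 41.29.
Layer 2: σ_v at top = γ₁h₁ = 66.65; σ_h top = K_a2×66.65 = 19.08; σ_h base = K_a2×(66.65+20.6×3.3) = 38.54.
P₂ = ½(19.08+38.54)×3.3 = 95.08. Total P_a = 41.29+95.08 = 136.4 kN/m.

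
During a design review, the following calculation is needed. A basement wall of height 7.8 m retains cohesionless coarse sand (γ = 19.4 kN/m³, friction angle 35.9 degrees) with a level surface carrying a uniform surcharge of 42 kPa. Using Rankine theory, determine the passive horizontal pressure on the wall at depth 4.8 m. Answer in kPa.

K_p = (1 + sin φ)/(1 − sin φ) = 3.835.
σ_v = γz + q = 19.4 × 4.8 + 42 = 135.1 kPa.
σ_h = K_p σ_v = 3.835 × 135.1 = 518.2 kPa.

518 kPa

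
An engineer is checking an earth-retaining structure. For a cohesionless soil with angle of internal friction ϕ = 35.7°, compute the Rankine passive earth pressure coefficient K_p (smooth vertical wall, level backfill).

K_p = (1 + sin φ)/(1 − sin φ) = tan²(45° + 35.7°/2) = 3.802.

3.80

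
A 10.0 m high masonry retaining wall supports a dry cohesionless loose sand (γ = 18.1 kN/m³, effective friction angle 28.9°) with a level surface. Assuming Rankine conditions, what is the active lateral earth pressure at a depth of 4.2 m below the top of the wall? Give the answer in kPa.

26.5 kPa

K_a = (1 − sin φ)/(1 + sin φ) = 0.3484.
σ_h = K_a γ z = 0.3484 × 18.1 × 4.2 = 26.48 kPa.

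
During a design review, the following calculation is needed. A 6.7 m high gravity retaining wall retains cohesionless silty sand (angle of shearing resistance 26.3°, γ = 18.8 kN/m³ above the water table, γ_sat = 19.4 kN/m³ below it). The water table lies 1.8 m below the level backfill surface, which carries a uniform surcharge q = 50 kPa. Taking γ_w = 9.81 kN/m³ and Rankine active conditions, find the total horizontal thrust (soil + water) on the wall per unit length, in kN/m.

K_a = tan²(45° − φ/2) = 0.3859.
γ' = 19.4 − 9.81 = 9.590 kN/m³. h₂ = H − d_w = 4.9 m.
σ'_h: at surface K_a·q = 19.30; at WT K_a(q+γd_w) = 32.36; at base K_a(q+γd_w+γ'h₂) = 50.49 kPa.
P₁ = ½(19.30+32.36)×1.8 = 46.49; P₂ = ½(32.36+50.49)×4.9 = 203.0; P_w = ½γ_w h₂² = 117.8.
Total = 46.49+203.0+117.8 = 367.2 kN/m.

367 kN/m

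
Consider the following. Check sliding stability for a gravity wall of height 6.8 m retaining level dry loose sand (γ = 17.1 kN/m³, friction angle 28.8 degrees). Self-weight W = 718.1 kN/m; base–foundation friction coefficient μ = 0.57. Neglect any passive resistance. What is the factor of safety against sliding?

2.96

K_a = tan²(45° − 28.8°/2) = 0.3498.
P_a = ½K_aγH² = 0.5×0.3498×17.1×6.8² = 138.3 kN/m, acting at H/3 = 2.267 m above the base.
FS_sliding = μW / P_a = 0.57×718.1 / 138.3 = 2.960.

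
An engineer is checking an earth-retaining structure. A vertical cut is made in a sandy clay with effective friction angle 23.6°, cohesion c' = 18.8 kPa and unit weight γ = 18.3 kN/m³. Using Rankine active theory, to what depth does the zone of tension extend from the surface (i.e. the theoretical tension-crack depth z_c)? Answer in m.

K_a = tan²(45° − 23.6°/2) = 0.4282; √K_a = 0.6544.
The active pressure is zero where K_a γ z = 2c√K_a, so z_c = 2c/(γ√K_a) = 2×18.8/(18.3×0.6544) = 3.140 m.

3.14 m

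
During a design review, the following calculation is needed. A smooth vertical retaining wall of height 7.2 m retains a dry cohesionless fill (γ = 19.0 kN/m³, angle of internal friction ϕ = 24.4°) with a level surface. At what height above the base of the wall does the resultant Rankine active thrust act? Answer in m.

K_a = 0.4153.
The pressure distribution is triangular, so the resultant acts at H/3 above the base = 7.2/3 = 2.400 m.

2.40 m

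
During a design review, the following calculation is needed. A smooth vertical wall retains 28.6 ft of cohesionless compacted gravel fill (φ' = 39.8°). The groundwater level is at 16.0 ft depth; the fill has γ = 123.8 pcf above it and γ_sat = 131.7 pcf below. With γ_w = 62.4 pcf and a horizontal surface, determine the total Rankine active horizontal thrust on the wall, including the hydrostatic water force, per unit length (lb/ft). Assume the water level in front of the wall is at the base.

15100 lb/ft

K_a = tan²(45° − φ/2) = 0.2194.
γ' = 131.7 − 62.4 = 69.30 pcf. Depth below WT = 12.6 ft.
σ'_h at WT = K_a γ d_w = 434.6 psf; at base = 434.6 + K_a γ' × 12.6 = 626.3 psf.
P₁ (0–16.0 ft) = ½×434.6×16.0 = 3477. P₂ (16.0–28.6 ft) = ½(434.6+626.3)×12.6 = 6684.
P_w = ½ γ_w h₂² = 0.5×62.4×12.6² = 4953. Total = 3477+6684+4953 = 15110 lb/ft.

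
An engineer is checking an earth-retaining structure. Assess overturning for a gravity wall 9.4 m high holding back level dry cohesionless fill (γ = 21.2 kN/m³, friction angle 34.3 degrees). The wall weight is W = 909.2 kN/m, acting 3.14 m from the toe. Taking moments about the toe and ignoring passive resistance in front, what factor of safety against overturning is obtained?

3.48

K_a = tan²(45° − 34.3°/2) = 0.2792.
P_a = ½K_aγH² = 0.5×0.2792×21.2×9.4² = 261.5 kN/m, acting at H/3 = 3.133 m above the base.
Overturning moment M_o = P_a × H/3 = 261.5 × 3.133 = 819.3.
Resisting moment M_r = W × 3.14 = 909.2 × 3.14 = 2855.
FS_overturning = M_r/M_o = 2855/819.3 = 3.485.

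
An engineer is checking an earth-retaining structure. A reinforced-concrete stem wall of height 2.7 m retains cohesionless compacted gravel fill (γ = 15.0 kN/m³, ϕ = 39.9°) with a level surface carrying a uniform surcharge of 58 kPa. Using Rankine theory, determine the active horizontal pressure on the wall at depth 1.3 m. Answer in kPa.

K_a = (1 − sin φ)/(1 + sin φ) = 0.2184.
σ_v = γz + q = 15.0 × 1.3 + 58 = 77.50 kPa.
σ_h = K_a σ_v = 0.2184 × 77.50 = 16.93 kPa.

16.9 kPa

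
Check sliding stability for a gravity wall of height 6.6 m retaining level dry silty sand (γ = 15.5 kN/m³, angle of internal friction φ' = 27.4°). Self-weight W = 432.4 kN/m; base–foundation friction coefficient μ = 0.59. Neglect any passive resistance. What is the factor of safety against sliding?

K_a = tan²(45° − 27.4°/2) = 0.3697.
P_a = ½K_aγH² = 0.5×0.3697×15.5×6.6² = 124.8 kN/m, acting at H/3 = 2.200 m above the base.
FS_sliding = μW / P_a = 0.59×432.4 / 124.8 = 2.044.

2.04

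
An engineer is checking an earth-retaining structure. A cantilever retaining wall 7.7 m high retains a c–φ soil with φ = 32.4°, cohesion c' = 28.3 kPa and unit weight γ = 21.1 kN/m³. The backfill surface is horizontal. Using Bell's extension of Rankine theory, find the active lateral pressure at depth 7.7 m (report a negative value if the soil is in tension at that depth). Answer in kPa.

18.0 kPa

K_a = (1 − sin φ)/(1 + sin φ) = 0.3022.
σ_a = K_a γ z − 2c√K_a = 0.3022×21.1×7.7 − 2×28.3×0.5498 = 17.99 kPa.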